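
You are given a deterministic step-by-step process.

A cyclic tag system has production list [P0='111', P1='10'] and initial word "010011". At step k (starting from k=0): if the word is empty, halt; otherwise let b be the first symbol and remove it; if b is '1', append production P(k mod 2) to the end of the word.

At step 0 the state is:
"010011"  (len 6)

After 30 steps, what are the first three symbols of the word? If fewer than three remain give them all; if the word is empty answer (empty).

step 0: "010011"  (len 6)
step 1: "10011"  (len 5)
step 2: "001110"  (len 6)
step 3: "01110"  (len 5)
step 4: "1110"  (len 4)
step 5: "110111"  (len 6)
step 6: "1011110"  (len 7)
step 7: "011110111"  (len 9)
step 8: "11110111"  (len 8)
step 9: "1110111111"  (len 10)
step 10: "11011111110"  (len 11)
step 11: "1011111110111"  (len 13)
step 12: "01111111011110"  (len 14)
step 13: "1111111011110"  (len 13)
step 14: "11111101111010"  (len 14)
step 15: "1111101111010111"  (len 16)
step 16: "11110111101011110"  (len 17)
step 17: "1110111101011110111"  (len 19)
step 18: "11011110101111011110"  (len 20)
step 19: "1011110101111011110111"  (len 22)
step 20: "01111010111101111011110"  (len 23)
step 21: "1111010111101111011110"  (len 22)
step 22: "11101011110111101111010"  (len 23)
step 23: "1101011110111101111010111"  (len 25)
step 24: "10101111011110111101011110"  (len 26)
step 25: "0101111011110111101011110111"  (len 28)
step 26: "101111011110111101011110111"  (len 27)
step 27: "01111011110111101011110111111"  (len 29)
step 28: "1111011110111101011110111111"  (len 28)
step 29: "111011110111101011110111111111"  (len 30)
step 30: "1101111011110101111011111111110"  (len 31)

110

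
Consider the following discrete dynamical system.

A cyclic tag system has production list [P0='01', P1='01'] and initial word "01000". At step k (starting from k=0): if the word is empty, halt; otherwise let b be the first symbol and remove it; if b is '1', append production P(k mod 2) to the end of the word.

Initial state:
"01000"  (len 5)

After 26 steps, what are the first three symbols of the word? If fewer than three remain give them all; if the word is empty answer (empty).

0) "01000"  (len 5)
1) "1000"  (len 4)
2) "00001"  (len 5)
3) "0001"  (len 4)
4) "001"  (len 3)
5) "01"  (len 2)
6) "1"  (len 1)
7) "01"  (len 2)
8) "1"  (len 1)
9) "01"  (len 2)
10) "1"  (len 1)
11) "01"  (len 2)
12) "1"  (len 1)
13) "01"  (len 2)
14) "1"  (len 1)
15) "01"  (len 2)
16) "1"  (len 1)
17) "01"  (len 2)
18) "1"  (len 1)
19) "01"  (len 2)
20) "1"  (len 1)
21) "01"  (len 2)
22) "1"  (len 1)
23) "01"  (len 2)
24) "1"  (len 1)
25) "01"  (len 2)
26) "1"  (len 1)

1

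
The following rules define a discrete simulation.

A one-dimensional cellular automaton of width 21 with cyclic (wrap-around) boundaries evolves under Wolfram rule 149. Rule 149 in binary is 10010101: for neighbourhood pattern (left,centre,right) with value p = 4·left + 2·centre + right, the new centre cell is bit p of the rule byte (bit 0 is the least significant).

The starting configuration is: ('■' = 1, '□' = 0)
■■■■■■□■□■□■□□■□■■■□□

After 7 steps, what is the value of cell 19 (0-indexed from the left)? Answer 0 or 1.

1

0) ■■■■■■□■□■□■□□■□■■■□□
1) □■■■■□□■□■□■■□■□□■□■□
2) □□■■□■□■□■□□□□■■□■□■■
3) ■□□□□■□■□■■■■□□□□■□□□
4) ■■■■□■□■□□■■□■■■□■■■□
5) □■■□□■□■■□□□□□■□□□■□□
6) □□□■□■□□□■■■■□■■■□■■■
7) ■■□■□■■■□□■■□□□■□□□■□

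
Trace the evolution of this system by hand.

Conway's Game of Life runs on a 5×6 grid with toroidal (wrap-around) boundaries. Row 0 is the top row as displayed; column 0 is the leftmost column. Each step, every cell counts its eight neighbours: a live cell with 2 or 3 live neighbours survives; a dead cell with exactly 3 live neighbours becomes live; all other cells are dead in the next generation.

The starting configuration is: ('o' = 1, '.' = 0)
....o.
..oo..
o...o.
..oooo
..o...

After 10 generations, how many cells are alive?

6

0) ....o.
..oo..
o...o.
..oooo
..o...
1) ..o...
...ooo
.o....
.oo.oo
..o..o
2) ..o..o
..ooo.
.o....
.ooooo
o.o.oo
3) o.o...
.oooo.
oo...o
......
......
4) ..o...
...oo.
oo.ooo
o.....
......
5) ...o..
oo....
oooo..
oo..o.
......
6) ......
o..o..
...o..
o..o.o
......
7) ......
......
o.oo.o
....o.
......
8) ......
......
...ooo
...ooo
......
9) ......
....o.
...o.o
...o.o
....o.
10) ......
....o.
...o.o
...o.o
....o.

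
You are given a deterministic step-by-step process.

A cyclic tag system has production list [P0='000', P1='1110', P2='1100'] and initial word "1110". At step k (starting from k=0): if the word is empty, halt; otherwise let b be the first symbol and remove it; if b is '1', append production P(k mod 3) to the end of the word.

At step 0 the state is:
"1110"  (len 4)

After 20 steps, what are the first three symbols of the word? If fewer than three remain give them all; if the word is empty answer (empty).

100

gen 0: "1110"  (len 4)
gen 1: "110000"  (len 6)
gen 2: "100001110"  (len 9)
gen 3: "000011101100"  (len 12)
gen 4: "00011101100"  (len 11)
gen 5: "0011101100"  (len 10)
gen 6: "011101100"  (len 9)
gen 7: "11101100"  (len 8)
gen 8: "11011001110"  (len 11)
gen 9: "10110011101100"  (len 14)
gen 10: "0110011101100000"  (len 16)
gen 11: "110011101100000"  (len 15)
gen 12: "100111011000001100"  (len 18)
gen 13: "00111011000001100000"  (len 20)
gen 14: "0111011000001100000"  (len 19)
gen 15: "111011000001100000"  (len 18)
gen 16: "11011000001100000000"  (len 20)
gen 17: "10110000011000000001110"  (len 23)
gen 18: "01100000110000000011101100"  (len 26)
gen 19: "1100000110000000011101100"  (len 25)
gen 20: "1000001100000000111011001110"  (len 28)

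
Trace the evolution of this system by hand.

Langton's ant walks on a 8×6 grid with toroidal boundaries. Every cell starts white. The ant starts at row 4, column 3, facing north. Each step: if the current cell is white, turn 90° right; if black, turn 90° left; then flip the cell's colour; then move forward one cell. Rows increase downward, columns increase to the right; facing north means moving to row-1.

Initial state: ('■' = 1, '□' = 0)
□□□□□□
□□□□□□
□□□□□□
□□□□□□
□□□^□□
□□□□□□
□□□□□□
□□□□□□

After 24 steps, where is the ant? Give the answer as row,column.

step 0: □□□□□□
□□□□□□
□□□□□□
□□□□□□
□□□^□□
□□□□□□
□□□□□□
□□□□□□
step 1: □□□□□□
□□□□□□
□□□□□□
□□□□□□
□□□■>□
□□□□□□
□□□□□□
□□□□□□
step 2: □□□□□□
□□□□□□
□□□□□□
□□□□□□
□□□■■□
□□□□v□
□□□□□□
□□□□□□
step 3: □□□□□□
□□□□□□
□□□□□□
□□□□□□
□□□■■□
□□□<■□
□□□□□□
□□□□□□
step 4: □□□□□□
□□□□□□
□□□□□□
□□□□□□
□□□^■□
□□□■■□
□□□□□□
□□□□□□
step 5: □□□□□□
□□□□□□
□□□□□□
□□□□□□
□□<□■□
□□□■■□
□□□□□□
□□□□□□
step 6: □□□□□□
□□□□□□
□□□□□□
□□^□□□
□□■□■□
□□□■■□
□□□□□□
□□□□□□
step 7: □□□□□□
□□□□□□
□□□□□□
□□■>□□
□□■□■□
□□□■■□
□□□□□□
□□□□□□
step 8: □□□□□□
□□□□□□
□□□□□□
□□■■□□
□□■v■□
□□□■■□
□□□□□□
□□□□□□
step 9: □□□□□□
□□□□□□
□□□□□□
□□■■□□
□□<■■□
□□□■■□
□□□□□□
□□□□□□
step 10: □□□□□□
□□□□□□
□□□□□□
□□■■□□
□□□■■□
□□v■■□
□□□□□□
□□□□□□
step 11: □□□□□□
□□□□□□
□□□□□□
□□■■□□
□□□■■□
□<■■■□
□□□□□□
□□□□□□
step 12: □□□□□□
□□□□□□
□□□□□□
□□■■□□
□^□■■□
□■■■■□
□□□□□□
□□□□□□
step 13: □□□□□□
□□□□□□
□□□□□□
□□■■□□
□■>■■□
□■■■■□
□□□□□□
□□□□□□
step 14: □□□□□□
□□□□□□
□□□□□□
□□■■□□
□■■■■□
□■v■■□
□□□□□□
□□□□□□
step 15: □□□□□□
□□□□□□
□□□□□□
□□■■□□
□■■■■□
□■□>■□
□□□□□□
□□□□□□
step 16: □□□□□□
□□□□□□
□□□□□□
□□■■□□
□■■^■□
□■□□■□
□□□□□□
□□□□□□
step 17: □□□□□□
□□□□□□
□□□□□□
□□■■□□
□■<□■□
□■□□■□
□□□□□□
□□□□□□
step 18: □□□□□□
□□□□□□
□□□□□□
□□■■□□
□■□□■□
□■v□■□
□□□□□□
□□□□□□
step 19: □□□□□□
□□□□□□
□□□□□□
□□■■□□
□■□□■□
□<■□■□
□□□□□□
□□□□□□
step 20: □□□□□□
□□□□□□
□□□□□□
□□■■□□
□■□□■□
□□■□■□
□v□□□□
□□□□□□
step 21: □□□□□□
□□□□□□
□□□□□□
□□■■□□
□■□□■□
□□■□■□
<■□□□□
□□□□□□
step 22: □□□□□□
□□□□□□
□□□□□□
□□■■□□
□■□□■□
^□■□■□
■■□□□□
□□□□□□
step 23: □□□□□□
□□□□□□
□□□□□□
□□■■□□
□■□□■□
■>■□■□
■■□□□□
□□□□□□
step 24: □□□□□□
□□□□□□
□□□□□□
□□■■□□
□■□□■□
■■■□■□
■v□□□□
□□□□□□

6,1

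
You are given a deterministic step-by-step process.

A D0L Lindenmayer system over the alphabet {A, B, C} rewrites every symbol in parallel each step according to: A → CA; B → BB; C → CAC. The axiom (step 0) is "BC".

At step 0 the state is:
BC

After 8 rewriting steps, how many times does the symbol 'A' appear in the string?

0) BC
1) BBCAC
2) BBBBCACCACAC
3) BBBBBBBBCACCACACCACCACACCACAC
4) BBBBBBBBBBBBBBBBCACCACACCACCACACCACACCACCACACCACCACACCACACCACCACACCACAC
5) BBBBBBBBBBBBBBBBBBBBBBBBBBBBBBBBCACCACACCACCACACCACACCACCA…CCACACCACACCACCACACCACACCACCACACCACCACACCACACCACCACACCACAC  (len 176)
6) BBBBBBBBBBBBBBBBBBBBBBBBBBBBBBBBBBBBBBBBBBBBBBBBBBBBBBBBBB…CCACACCACACCACCACACCACACCACCACACCACCACACCACACCACCACACCACAC  (len 441)
7) BBBBBBBBBBBBBBBBBBBBBBBBBBBBBBBBBBBBBBBBBBBBBBBBBBBBBBBBBB…CCACACCACACCACCACACCACACCACCACACCACCACACCACACCACCACACCACAC  (len 1115)
8) BBBBBBBBBBBBBBBBBBBBBBBBBBBBBBBBBBBBBBBBBBBBBBBBBBBBBBBBBB…CCACACCACACCACCACACCACACCACCACACCACCACACCACACCACCACACCACAC  (len 2840)

987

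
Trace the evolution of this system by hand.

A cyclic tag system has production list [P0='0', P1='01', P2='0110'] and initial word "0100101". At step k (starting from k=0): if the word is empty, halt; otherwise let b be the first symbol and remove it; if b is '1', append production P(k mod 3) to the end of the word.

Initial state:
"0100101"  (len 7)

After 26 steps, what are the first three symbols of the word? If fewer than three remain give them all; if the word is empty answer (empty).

100

k=0  "0100101"  (len 7)
k=1  "100101"  (len 6)
k=2  "0010101"  (len 7)
k=3  "010101"  (len 6)
k=4  "10101"  (len 5)
k=5  "010101"  (len 6)
k=6  "10101"  (len 5)
k=7  "01010"  (len 5)
k=8  "1010"  (len 4)
k=9  "0100110"  (len 7)
k=10  "100110"  (len 6)
k=11  "0011001"  (len 7)
k=12  "011001"  (len 6)
k=13  "11001"  (len 5)
k=14  "100101"  (len 6)
k=15  "001010110"  (len 9)
k=16  "01010110"  (len 8)
k=17  "1010110"  (len 7)
k=18  "0101100110"  (len 10)
k=19  "101100110"  (len 9)
k=20  "0110011001"  (len 10)
k=21  "110011001"  (len 9)
k=22  "100110010"  (len 9)
k=23  "0011001001"  (len 10)
k=24  "011001001"  (len 9)
k=25  "11001001"  (len 8)
k=26  "100100101"  (len 9)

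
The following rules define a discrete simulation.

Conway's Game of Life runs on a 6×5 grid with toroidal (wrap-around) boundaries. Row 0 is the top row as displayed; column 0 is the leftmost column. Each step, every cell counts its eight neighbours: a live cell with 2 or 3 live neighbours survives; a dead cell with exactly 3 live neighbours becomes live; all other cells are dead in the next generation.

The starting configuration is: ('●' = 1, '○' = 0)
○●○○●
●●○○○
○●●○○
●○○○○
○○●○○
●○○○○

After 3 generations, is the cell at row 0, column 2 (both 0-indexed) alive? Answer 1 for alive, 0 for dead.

1

step 0: ○●○○●
●●○○○
○●●○○
●○○○○
○○●○○
●○○○○
step 1: ○●○○●
○○○○○
○○●○○
○○●○○
○●○○○
●●○○○
step 2: ○●○○○
○○○○○
○○○○○
○●●○○
●●●○○
○●●○○
step 3: ○●●○○
○○○○○
○○○○○
●○●○○
●○○●○
○○○○○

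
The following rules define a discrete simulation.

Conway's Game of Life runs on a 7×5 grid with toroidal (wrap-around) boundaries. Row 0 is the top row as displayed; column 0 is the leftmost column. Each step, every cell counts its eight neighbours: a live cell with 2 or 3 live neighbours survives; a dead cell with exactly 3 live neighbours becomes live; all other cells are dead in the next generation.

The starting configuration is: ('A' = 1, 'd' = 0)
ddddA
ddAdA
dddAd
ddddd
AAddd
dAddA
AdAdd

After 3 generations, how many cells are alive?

8

t=0: ddddA
ddAdA
dddAd
ddddd
AAddd
dAddA
AdAdd
t=1: AAddA
ddddA
dddAd
ddddd
AAddd
ddAdA
AAdAA
t=2: dAAdd
dddAA
ddddd
ddddd
AAddd
ddAdd
ddddd
t=3: ddAAd
ddAAd
ddddd
ddddd
dAddd
dAddd
dAAdd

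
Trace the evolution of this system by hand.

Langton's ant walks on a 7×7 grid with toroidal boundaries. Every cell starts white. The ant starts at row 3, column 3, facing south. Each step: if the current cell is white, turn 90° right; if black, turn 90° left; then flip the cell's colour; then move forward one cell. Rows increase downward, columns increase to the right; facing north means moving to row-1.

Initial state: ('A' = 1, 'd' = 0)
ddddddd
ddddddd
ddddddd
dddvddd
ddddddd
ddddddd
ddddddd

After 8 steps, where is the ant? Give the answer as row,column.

k=0  ddddddd
ddddddd
ddddddd
dddvddd
ddddddd
ddddddd
ddddddd
k=1  ddddddd
ddddddd
ddddddd
dd<Addd
ddddddd
ddddddd
ddddddd
k=2  ddddddd
ddddddd
dd^dddd
ddAAddd
ddddddd
ddddddd
ddddddd
k=3  ddddddd
ddddddd
ddA>ddd
ddAAddd
ddddddd
ddddddd
ddddddd
k=4  ddddddd
ddddddd
ddAAddd
ddAvddd
ddddddd
ddddddd
ddddddd
k=5  ddddddd
ddddddd
ddAAddd
ddAd>dd
ddddddd
ddddddd
ddddddd
k=6  ddddddd
ddddddd
ddAAddd
ddAdAdd
ddddvdd
ddddddd
ddddddd
k=7  ddddddd
ddddddd
ddAAddd
ddAdAdd
ddd<Add
ddddddd
ddddddd
k=8  ddddddd
ddddddd
ddAAddd
ddA^Add
dddAAdd
ddddddd
ddddddd

3,3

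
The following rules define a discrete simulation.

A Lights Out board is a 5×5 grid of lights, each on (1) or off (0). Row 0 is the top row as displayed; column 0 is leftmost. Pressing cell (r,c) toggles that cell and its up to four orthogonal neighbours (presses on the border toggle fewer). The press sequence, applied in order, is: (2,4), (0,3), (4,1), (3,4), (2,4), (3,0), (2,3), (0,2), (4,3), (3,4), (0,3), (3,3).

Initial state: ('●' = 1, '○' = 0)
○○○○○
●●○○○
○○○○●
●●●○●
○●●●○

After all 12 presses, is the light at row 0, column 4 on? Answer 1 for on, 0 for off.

0

step 0: ○○○○○
●●○○○
○○○○●
●●●○●
○●●●○
step 1: ○○○○○
●●○○●
○○○●○
●●●○○
○●●●○
step 2: ○○●●●
●●○●●
○○○●○
●●●○○
○●●●○
step 3: ○○●●●
●●○●●
○○○●○
●○●○○
●○○●○
step 4: ○○●●●
●●○●●
○○○●●
●○●●●
●○○●●
step 5: ○○●●●
●●○●○
○○○○○
●○●●○
●○○●●
step 6: ○○●●●
●●○●○
●○○○○
○●●●○
○○○●●
step 7: ○○●●●
●●○○○
●○●●●
○●●○○
○○○●●
step 8: ○●○○●
●●●○○
●○●●●
○●●○○
○○○●●
step 9: ○●○○●
●●●○○
●○●●●
○●●●○
○○●○○
step 10: ○●○○●
●●●○○
●○●●○
○●●○●
○○●○●
step 11: ○●●●○
●●●●○
●○●●○
○●●○●
○○●○●
step 12: ○●●●○
●●●●○
●○●○○
○●○●○
○○●●●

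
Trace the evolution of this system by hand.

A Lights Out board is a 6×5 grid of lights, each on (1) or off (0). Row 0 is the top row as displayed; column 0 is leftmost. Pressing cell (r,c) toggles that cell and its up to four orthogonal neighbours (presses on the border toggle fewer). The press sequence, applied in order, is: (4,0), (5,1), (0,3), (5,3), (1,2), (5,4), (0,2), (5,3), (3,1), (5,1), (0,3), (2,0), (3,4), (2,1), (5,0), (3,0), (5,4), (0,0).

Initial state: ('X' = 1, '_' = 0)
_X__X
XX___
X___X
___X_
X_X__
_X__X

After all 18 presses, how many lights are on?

k=0  _X__X
XX___
X___X
___X_
X_X__
_X__X
k=1  _X__X
XX___
X___X
X__X_
_XX__
XX__X
k=2  _X__X
XX___
X___X
X__X_
__X__
__X_X
k=3  _XXX_
XX_X_
X___X
X__X_
__X__
__X_X
k=4  _XXX_
XX_X_
X___X
X__X_
__XX_
___X_
k=5  _X_X_
X_X__
X_X_X
X__X_
__XX_
___X_
k=6  _X_X_
X_X__
X_X_X
X__X_
__XXX
____X
k=7  __X__
X____
X_X_X
X__X_
__XXX
____X
k=8  __X__
X____
X_X_X
X__X_
__X_X
__XX_
k=9  __X__
X____
XXX_X
_XXX_
_XX_X
__XX_
k=10  __X__
X____
XXX_X
_XXX_
__X_X
XX_X_
k=11  ___XX
X__X_
XXX_X
_XXX_
__X_X
XX_X_
k=12  ___XX
___X_
__X_X
XXXX_
__X_X
XX_X_
k=13  ___XX
___X_
__X__
XXX_X
__X__
XX_X_
k=14  ___XX
_X_X_
XX___
X_X_X
__X__
XX_X_
k=15  ___XX
_X_X_
XX___
X_X_X
X_X__
___X_
k=16  ___XX
_X_X_
_X___
_XX_X
__X__
___X_
k=17  ___XX
_X_X_
_X___
_XX_X
__X_X
____X
k=18  XX_XX
XX_X_
_X___
_XX_X
__X_X
____X

14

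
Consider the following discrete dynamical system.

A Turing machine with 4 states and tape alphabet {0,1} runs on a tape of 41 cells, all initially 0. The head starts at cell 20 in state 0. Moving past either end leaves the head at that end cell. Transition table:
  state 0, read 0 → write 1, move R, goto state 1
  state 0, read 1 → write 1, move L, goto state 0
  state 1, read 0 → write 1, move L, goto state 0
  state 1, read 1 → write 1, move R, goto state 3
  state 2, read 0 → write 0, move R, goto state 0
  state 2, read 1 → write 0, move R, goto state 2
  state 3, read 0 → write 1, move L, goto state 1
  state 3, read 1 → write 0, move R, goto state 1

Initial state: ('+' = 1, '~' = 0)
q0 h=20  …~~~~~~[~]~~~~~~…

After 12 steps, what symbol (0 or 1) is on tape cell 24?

k=0  q0 h=20  …~~~~~~[~]~~~~~~…
k=1  q1 h=21  …~~~~~+[~]~~~~~~…
k=2  q0 h=20  …~~~~~~[+]+~~~~~…
k=3  q0 h=19  …~~~~~~[~]++~~~~…
k=4  q1 h=20  …~~~~~+[+]+~~~~~…
k=5  q3 h=21  …~~~~++[+]~~~~~~…
k=6  q1 h=22  …~~~++~[~]~~~~~~…
k=7  q0 h=21  …~~~~++[~]+~~~~~…
k=8  q1 h=22  …~~~+++[+]~~~~~~…
k=9  q3 h=23  …~~++++[~]~~~~~~…
k=10  q1 h=22  …~~~+++[+]+~~~~~…
k=11  q3 h=23  …~~++++[+]~~~~~~…
k=12  q1 h=24  …~++++~[~]~~~~~~…

0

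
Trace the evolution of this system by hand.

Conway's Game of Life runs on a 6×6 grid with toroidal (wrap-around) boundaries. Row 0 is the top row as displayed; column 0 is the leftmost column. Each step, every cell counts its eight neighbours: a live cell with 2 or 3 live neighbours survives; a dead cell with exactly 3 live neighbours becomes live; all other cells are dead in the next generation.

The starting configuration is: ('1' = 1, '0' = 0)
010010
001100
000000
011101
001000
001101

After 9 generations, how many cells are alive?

t=0: 010010
001100
000000
011101
001000
001101
t=1: 010010
001100
010010
011100
100000
011110
t=2: 010010
011110
010010
111100
100010
111111
t=3: 000000
110011
000011
101110
000000
001000
t=4: 110001
100010
001000
000110
011000
000000
t=5: 110001
100000
000011
010100
001100
001000
t=6: 110001
010010
100011
000100
010100
101100
t=7: 000111
010010
100111
101101
010110
000111
t=8: 101000
001000
000000
000000
010000
100000
t=9: 000000
010000
000000
000000
000000
100000

2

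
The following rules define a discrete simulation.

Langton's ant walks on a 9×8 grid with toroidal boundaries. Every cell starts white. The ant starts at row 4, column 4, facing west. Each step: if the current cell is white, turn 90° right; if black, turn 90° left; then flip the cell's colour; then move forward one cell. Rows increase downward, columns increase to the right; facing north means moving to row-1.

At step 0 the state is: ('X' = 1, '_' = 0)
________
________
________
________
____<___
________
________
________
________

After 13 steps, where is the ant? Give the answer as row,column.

5,4

gen 0: ________
________
________
________
____<___
________
________
________
________
gen 1: ________
________
________
____^___
____X___
________
________
________
________
gen 2: ________
________
________
____X>__
____X___
________
________
________
________
gen 3: ________
________
________
____XX__
____Xv__
________
________
________
________
gen 4: ________
________
________
____XX__
____<X__
________
________
________
________
gen 5: ________
________
________
____XX__
_____X__
____v___
________
________
________
gen 6: ________
________
________
____XX__
_____X__
___<X___
________
________
________
gen 7: ________
________
________
____XX__
___^_X__
___XX___
________
________
________
gen 8: ________
________
________
____XX__
___X>X__
___XX___
________
________
________
gen 9: ________
________
________
____XX__
___XXX__
___Xv___
________
________
________
gen 10: ________
________
________
____XX__
___XXX__
___X_>__
________
________
________
gen 11: ________
________
________
____XX__
___XXX__
___X_X__
_____v__
________
________
gen 12: ________
________
________
____XX__
___XXX__
___X_X__
____<X__
________
________
gen 13: ________
________
________
____XX__
___XXX__
___X^X__
____XX__
________
________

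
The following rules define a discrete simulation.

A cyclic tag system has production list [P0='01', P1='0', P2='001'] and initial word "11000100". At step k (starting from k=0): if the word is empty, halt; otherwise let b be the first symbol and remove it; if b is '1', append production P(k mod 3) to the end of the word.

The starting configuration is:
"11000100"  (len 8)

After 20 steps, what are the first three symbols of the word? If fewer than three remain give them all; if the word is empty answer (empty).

gen 0: "11000100"  (len 8)
gen 1: "100010001"  (len 9)
gen 2: "000100010"  (len 9)
gen 3: "00100010"  (len 8)
gen 4: "0100010"  (len 7)
gen 5: "100010"  (len 6)
gen 6: "00010001"  (len 8)
gen 7: "0010001"  (len 7)
gen 8: "010001"  (len 6)
gen 9: "10001"  (len 5)
gen 10: "000101"  (len 6)
gen 11: "00101"  (len 5)
gen 12: "0101"  (len 4)
gen 13: "101"  (len 3)
gen 14: "010"  (len 3)
gen 15: "10"  (len 2)
gen 16: "001"  (len 3)
gen 17: "01"  (len 2)
gen 18: "1"  (len 1)
gen 19: "01"  (len 2)
gen 20: "1"  (len 1)

1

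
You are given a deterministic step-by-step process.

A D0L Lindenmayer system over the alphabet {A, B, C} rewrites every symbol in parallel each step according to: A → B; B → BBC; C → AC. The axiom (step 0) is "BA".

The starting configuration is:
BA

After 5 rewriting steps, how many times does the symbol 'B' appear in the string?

k=0  BA
k=1  BBCB
k=2  BBCBBCACBBC
k=3  BBCBBCACBBCBBCACBACBBCBBCAC
k=4  BBCBBCACBBCBBCACBACBBCBBCACBBCBBCACBACBBCBACBBCBBCACBBCBBCACBAC
k=5  BBCBBCACBBCBBCACBACBBCBBCACBBCBBCACBACBBCBACBBCBBCACBBCBBC…BBCBBCACBBCBACBBCBBCACBBCBBCACBACBBCBBCACBBCBBCACBACBBCBAC  (len 146)

70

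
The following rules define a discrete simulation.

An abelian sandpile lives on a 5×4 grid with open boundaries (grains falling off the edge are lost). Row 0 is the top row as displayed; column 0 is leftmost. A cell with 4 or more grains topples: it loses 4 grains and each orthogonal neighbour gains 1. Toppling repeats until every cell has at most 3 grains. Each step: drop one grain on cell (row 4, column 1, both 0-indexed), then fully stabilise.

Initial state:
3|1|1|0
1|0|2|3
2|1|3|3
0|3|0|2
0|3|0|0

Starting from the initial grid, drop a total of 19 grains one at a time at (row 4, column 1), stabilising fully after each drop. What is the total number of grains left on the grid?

gen 0: 3|1|1|0
1|0|2|3
2|1|3|3
0|3|0|2
0|3|0|0
gen 1: 3|1|1|0
1|0|2|3
2|2|3|3
1|0|1|2
1|1|1|0
gen 2: 3|1|1|0
1|0|2|3
2|2|3|3
1|0|1|2
1|2|1|0
gen 3: 3|1|1|0
1|0|2|3
2|2|3|3
1|0|1|2
1|3|1|0
gen 4: 3|1|1|0
1|0|2|3
2|2|3|3
1|1|1|2
2|0|2|0
gen 5: 3|1|1|0
1|0|2|3
2|2|3|3
1|1|1|2
2|1|2|0
gen 6: 3|1|1|0
1|0|2|3
2|2|3|3
1|1|1|2
2|2|2|0
gen 7: 3|1|1|0
1|0|2|3
2|2|3|3
1|1|1|2
2|3|2|0
gen 8: 3|1|1|0
1|0|2|3
2|2|3|3
1|2|1|2
3|0|3|0
gen 9: 3|1|1|0
1|0|2|3
2|2|3|3
1|2|1|2
3|1|3|0
gen 10: 3|1|1|0
1|0|2|3
2|2|3|3
1|2|1|2
3|2|3|0
gen 11: 3|1|1|0
1|0|2|3
2|2|3|3
1|2|1|2
3|3|3|0
gen 12: 3|1|1|0
1|0|2|3
2|2|3|3
2|3|2|2
0|2|0|1
gen 13: 3|1|1|0
1|0|2|3
2|2|3|3
2|3|2|2
0|3|0|1
gen 14: 3|1|1|0
1|0|2|3
2|3|3|3
3|0|3|2
1|1|1|1
gen 15: 3|1|1|0
1|0|2|3
2|3|3|3
3|0|3|2
1|2|1|1
gen 16: 3|1|1|0
1|0|2|3
2|3|3|3
3|0|3|2
1|3|1|1
gen 17: 3|1|1|0
1|0|2|3
2|3|3|3
3|1|3|2
2|0|2|1
gen 18: 3|1|1|0
1|0|2|3
2|3|3|3
3|1|3|2
2|1|2|1
gen 19: 3|1|1|0
1|0|2|3
2|3|3|3
3|1|3|2
2|2|2|1

38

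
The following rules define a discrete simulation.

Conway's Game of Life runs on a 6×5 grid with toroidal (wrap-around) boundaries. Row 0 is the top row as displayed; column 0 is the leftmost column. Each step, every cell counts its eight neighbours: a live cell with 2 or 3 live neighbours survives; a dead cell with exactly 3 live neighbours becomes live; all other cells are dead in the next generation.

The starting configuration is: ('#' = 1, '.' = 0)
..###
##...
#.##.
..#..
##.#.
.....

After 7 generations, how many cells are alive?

4

[0] ..###
##...
#.##.
..#..
##.#.
.....
[1] #####
#....
#.###
#....
.##..
##...
[2] ..##.
.....
#..#.
#....
..#..
.....
[3] .....
..###
....#
.#..#
.....
..##.
[4] ....#
...##
..#.#
#....
..##.
.....
[5] ...##
#...#
#...#
.##.#
.....
...#.
[6] #..#.
.....
.....
.#.##
..##.
...##
[7] ...#.
.....
.....
...##
#....
.....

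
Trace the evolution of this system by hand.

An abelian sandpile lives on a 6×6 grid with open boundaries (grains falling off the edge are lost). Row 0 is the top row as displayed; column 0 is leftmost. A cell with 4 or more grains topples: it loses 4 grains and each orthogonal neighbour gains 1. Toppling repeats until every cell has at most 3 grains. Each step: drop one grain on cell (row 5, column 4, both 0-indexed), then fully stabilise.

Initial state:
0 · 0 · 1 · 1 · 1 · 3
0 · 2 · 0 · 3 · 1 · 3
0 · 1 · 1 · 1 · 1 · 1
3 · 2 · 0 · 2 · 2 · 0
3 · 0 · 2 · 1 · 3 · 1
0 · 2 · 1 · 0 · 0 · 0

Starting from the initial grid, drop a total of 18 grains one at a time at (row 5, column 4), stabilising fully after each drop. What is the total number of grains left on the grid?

51

t=0: 0 · 0 · 1 · 1 · 1 · 3
0 · 2 · 0 · 3 · 1 · 3
0 · 1 · 1 · 1 · 1 · 1
3 · 2 · 0 · 2 · 2 · 0
3 · 0 · 2 · 1 · 3 · 1
0 · 2 · 1 · 0 · 0 · 0
t=1: 0 · 0 · 1 · 1 · 1 · 3
0 · 2 · 0 · 3 · 1 · 3
0 · 1 · 1 · 1 · 1 · 1
3 · 2 · 0 · 2 · 2 · 0
3 · 0 · 2 · 1 · 3 · 1
0 · 2 · 1 · 0 · 1 · 0
t=2: 0 · 0 · 1 · 1 · 1 · 3
0 · 2 · 0 · 3 · 1 · 3
0 · 1 · 1 · 1 · 1 · 1
3 · 2 · 0 · 2 · 2 · 0
3 · 0 · 2 · 1 · 3 · 1
0 · 2 · 1 · 0 · 2 · 0
t=3: 0 · 0 · 1 · 1 · 1 · 3
0 · 2 · 0 · 3 · 1 · 3
0 · 1 · 1 · 1 · 1 · 1
3 · 2 · 0 · 2 · 2 · 0
3 · 0 · 2 · 1 · 3 · 1
0 · 2 · 1 · 0 · 3 · 0
t=4: 0 · 0 · 1 · 1 · 1 · 3
0 · 2 · 0 · 3 · 1 · 3
0 · 1 · 1 · 1 · 1 · 1
3 · 2 · 0 · 2 · 3 · 0
3 · 0 · 2 · 2 · 0 · 2
0 · 2 · 1 · 1 · 1 · 1
t=5: 0 · 0 · 1 · 1 · 1 · 3
0 · 2 · 0 · 3 · 1 · 3
0 · 1 · 1 · 1 · 1 · 1
3 · 2 · 0 · 2 · 3 · 0
3 · 0 · 2 · 2 · 0 · 2
0 · 2 · 1 · 1 · 2 · 1
t=6: 0 · 0 · 1 · 1 · 1 · 3
0 · 2 · 0 · 3 · 1 · 3
0 · 1 · 1 · 1 · 1 · 1
3 · 2 · 0 · 2 · 3 · 0
3 · 0 · 2 · 2 · 0 · 2
0 · 2 · 1 · 1 · 3 · 1
t=7: 0 · 0 · 1 · 1 · 1 · 3
0 · 2 · 0 · 3 · 1 · 3
0 · 1 · 1 · 1 · 1 · 1
3 · 2 · 0 · 2 · 3 · 0
3 · 0 · 2 · 2 · 1 · 2
0 · 2 · 1 · 2 · 0 · 2
t=8: 0 · 0 · 1 · 1 · 1 · 3
0 · 2 · 0 · 3 · 1 · 3
0 · 1 · 1 · 1 · 1 · 1
3 · 2 · 0 · 2 · 3 · 0
3 · 0 · 2 · 2 · 1 · 2
0 · 2 · 1 · 2 · 1 · 2
t=9: 0 · 0 · 1 · 1 · 1 · 3
0 · 2 · 0 · 3 · 1 · 3
0 · 1 · 1 · 1 · 1 · 1
3 · 2 · 0 · 2 · 3 · 0
3 · 0 · 2 · 2 · 1 · 2
0 · 2 · 1 · 2 · 2 · 2
t=10: 0 · 0 · 1 · 1 · 1 · 3
0 · 2 · 0 · 3 · 1 · 3
0 · 1 · 1 · 1 · 1 · 1
3 · 2 · 0 · 2 · 3 · 0
3 · 0 · 2 · 2 · 1 · 2
0 · 2 · 1 · 2 · 3 · 2
t=11: 0 · 0 · 1 · 1 · 1 · 3
0 · 2 · 0 · 3 · 1 · 3
0 · 1 · 1 · 1 · 1 · 1
3 · 2 · 0 · 2 · 3 · 0
3 · 0 · 2 · 2 · 2 · 2
0 · 2 · 1 · 3 · 0 · 3
t=12: 0 · 0 · 1 · 1 · 1 · 3
0 · 2 · 0 · 3 · 1 · 3
0 · 1 · 1 · 1 · 1 · 1
3 · 2 · 0 · 2 · 3 · 0
3 · 0 · 2 · 2 · 2 · 2
0 · 2 · 1 · 3 · 1 · 3
t=13: 0 · 0 · 1 · 1 · 1 · 3
0 · 2 · 0 · 3 · 1 · 3
0 · 1 · 1 · 1 · 1 · 1
3 · 2 · 0 · 2 · 3 · 0
3 · 0 · 2 · 2 · 2 · 2
0 · 2 · 1 · 3 · 2 · 3
t=14: 0 · 0 · 1 · 1 · 1 · 3
0 · 2 · 0 · 3 · 1 · 3
0 · 1 · 1 · 1 · 1 · 1
3 · 2 · 0 · 2 · 3 · 0
3 · 0 · 2 · 2 · 2 · 2
0 · 2 · 1 · 3 · 3 · 3
t=15: 0 · 0 · 1 · 1 · 1 · 3
0 · 2 · 0 · 3 · 1 · 3
0 · 1 · 1 · 1 · 1 · 1
3 · 2 · 0 · 2 · 3 · 0
3 · 0 · 2 · 3 · 3 · 3
0 · 2 · 2 · 0 · 2 · 0
t=16: 0 · 0 · 1 · 1 · 1 · 3
0 · 2 · 0 · 3 · 1 · 3
0 · 1 · 1 · 1 · 1 · 1
3 · 2 · 0 · 2 · 3 · 0
3 · 0 · 2 · 3 · 3 · 3
0 · 2 · 2 · 0 · 3 · 0
t=17: 0 · 0 · 1 · 1 · 1 · 3
0 · 2 · 0 · 3 · 1 · 3
0 · 1 · 1 · 2 · 2 · 1
3 · 2 · 1 · 0 · 1 · 2
3 · 0 · 3 · 1 · 3 · 0
0 · 2 · 2 · 2 · 1 · 2
t=18: 0 · 0 · 1 · 1 · 1 · 3
0 · 2 · 0 · 3 · 1 · 3
0 · 1 · 1 · 2 · 2 · 1
3 · 2 · 1 · 0 · 1 · 2
3 · 0 · 3 · 1 · 3 · 0
0 · 2 · 2 · 2 · 2 · 2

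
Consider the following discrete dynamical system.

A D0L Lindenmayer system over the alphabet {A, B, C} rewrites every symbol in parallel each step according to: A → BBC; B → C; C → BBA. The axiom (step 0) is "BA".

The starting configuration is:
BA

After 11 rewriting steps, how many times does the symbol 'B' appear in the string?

0) BA
1) CBBC
2) BBACCBBA
3) CCBBCBBABBACCBBC
4) BBABBACCBBACCBBCCCBBCBBABBACCBBA
5) CCBBCCCBBCBBABBACCBBCBBABBACCBBABBABBACCBBACCBBCCCBBCBBABBACCBBC
6) BBABBACCBBABBABBACCBBACCBBCCCBBCBBABBACCBBACCBBCCCBBCBBABB…CBBCBBABBACCBBCBBABBACCBBABBABBACCBBACCBBCCCBBCBBABBACCBBA  (len 128)
7) CCBBCCCBBCBBABBACCBBCCCBBCCCBBCBBABBACCBBCBBABBACCBBABBABB…CBBCBBABBACCBBCBBABBACCBBABBABBACCBBACCBBCCCBBCBBABBACCBBC  (len 256)
8) BBABBACCBBABBABBACCBBACCBBCCCBBCBBABBACCBBABBABBACCBBABBAB…CBBCBBABBACCBBCBBABBACCBBABBABBACCBBACCBBCCCBBCBBABBACCBBA  (len 512)
9) CCBBCCCBBCBBABBACCBBCCCBBCCCBBCBBABBACCBBCBBABBACCBBABBABB…CBBCBBABBACCBBCBBABBACCBBABBABBACCBBACCBBCCCBBCBBABBACCBBC  (len 1024)
10) BBABBACCBBABBABBACCBBACCBBCCCBBCBBABBACCBBABBABBACCBBABBAB…CBBCBBABBACCBBCBBABBACCBBABBABBACCBBACCBBCCCBBCBBABBACCBBA  (len 2048)
11) CCBBCCCBBCBBABBACCBBCCCBBCCCBBCBBABBACCBBCBBABBACCBBABBABB…CBBCBBABBACCBBCBBABBACCBBABBABBACCBBACCBBCCCBBCBBABBACCBBC  (len 4096)

2048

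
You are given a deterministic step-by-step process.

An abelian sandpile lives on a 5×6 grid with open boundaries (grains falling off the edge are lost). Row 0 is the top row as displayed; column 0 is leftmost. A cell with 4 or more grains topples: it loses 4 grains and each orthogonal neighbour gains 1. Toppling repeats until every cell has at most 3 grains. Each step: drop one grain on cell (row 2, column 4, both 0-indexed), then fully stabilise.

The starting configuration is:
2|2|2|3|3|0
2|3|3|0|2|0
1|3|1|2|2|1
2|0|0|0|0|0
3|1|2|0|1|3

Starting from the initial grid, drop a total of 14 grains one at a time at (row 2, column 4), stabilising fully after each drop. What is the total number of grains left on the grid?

0) 2|2|2|3|3|0
2|3|3|0|2|0
1|3|1|2|2|1
2|0|0|0|0|0
3|1|2|0|1|3
1) 2|2|2|3|3|0
2|3|3|0|2|0
1|3|1|2|3|1
2|0|0|0|0|0
3|1|2|0|1|3
2) 2|2|2|3|3|0
2|3|3|0|3|0
1|3|1|3|0|2
2|0|0|0|1|0
3|1|2|0|1|3
3) 2|2|2|3|3|0
2|3|3|0|3|0
1|3|1|3|1|2
2|0|0|0|1|0
3|1|2|0|1|3
4) 2|2|2|3|3|0
2|3|3|0|3|0
1|3|1|3|2|2
2|0|0|0|1|0
3|1|2|0|1|3
5) 2|2|2|3|3|0
2|3|3|0|3|0
1|3|1|3|3|2
2|0|0|0|1|0
3|1|2|0|1|3
6) 2|2|3|0|1|1
2|3|3|3|1|1
1|3|2|0|2|3
2|0|0|1|2|0
3|1|2|0|1|3
7) 2|2|3|0|1|1
2|3|3|3|1|1
1|3|2|0|3|3
2|0|0|1|2|0
3|1|2|0|1|3
8) 2|2|3|0|1|1
2|3|3|3|2|2
1|3|2|1|1|0
2|0|0|1|3|1
3|1|2|0|1|3
9) 2|2|3|0|1|1
2|3|3|3|2|2
1|3|2|1|2|0
2|0|0|1|3|1
3|1|2|0|1|3
10) 2|2|3|0|1|1
2|3|3|3|2|2
1|3|2|1|3|0
2|0|0|1|3|1
3|1|2|0|1|3
11) 2|2|3|0|1|1
2|3|3|3|3|2
1|3|2|2|1|1
2|0|0|2|0|2
3|1|2|0|2|3
12) 2|2|3|0|1|1
2|3|3|3|3|2
1|3|2|2|2|1
2|0|0|2|0|2
3|1|2|0|2|3
13) 2|2|3|0|1|1
2|3|3|3|3|2
1|3|2|2|3|1
2|0|0|2|0|2
3|1|2|0|2|3
14) 3|0|1|2|2|1
3|2|3|2|1|3
2|1|1|1|2|2
2|1|1|3|1|2
3|1|2|0|2|3

53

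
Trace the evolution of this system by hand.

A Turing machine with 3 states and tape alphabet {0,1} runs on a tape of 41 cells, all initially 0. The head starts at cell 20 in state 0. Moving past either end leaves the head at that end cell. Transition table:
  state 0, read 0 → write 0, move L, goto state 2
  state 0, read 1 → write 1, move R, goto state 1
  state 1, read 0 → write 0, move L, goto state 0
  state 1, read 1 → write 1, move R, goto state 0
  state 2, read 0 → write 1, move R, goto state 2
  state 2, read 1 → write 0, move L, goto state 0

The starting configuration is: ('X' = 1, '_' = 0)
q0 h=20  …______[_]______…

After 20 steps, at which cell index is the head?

38

k=0  q0 h=20  …______[_]______…
k=1  q2 h=19  …______[_]______…
k=2  q2 h=20  …_____X[_]______…
k=3  q2 h=21  …____XX[_]______…
k=4  q2 h=22  …___XXX[_]______…
k=5  q2 h=23  …__XXXX[_]______…
k=6  q2 h=24  …_XXXXX[_]______…
k=7  q2 h=25  …XXXXXX[_]______…
k=8  q2 h=26  …XXXXXX[_]______…
k=9  q2 h=27  …XXXXXX[_]______…
k=10  q2 h=28  …XXXXXX[_]______…
k=11  q2 h=29  …XXXXXX[_]______…
k=12  q2 h=30  …XXXXXX[_]______…
k=13  q2 h=31  …XXXXXX[_]______…
k=14  q2 h=32  …XXXXXX[_]______…
k=15  q2 h=33  …XXXXXX[_]______…
k=16  q2 h=34  …XXXXXX[_]______|
k=17  q2 h=35  …XXXXXX[_]_____|
k=18  q2 h=36  …XXXXXX[_]____|
k=19  q2 h=37  …XXXXXX[_]___|
k=20  q2 h=38  …XXXXXX[_]__|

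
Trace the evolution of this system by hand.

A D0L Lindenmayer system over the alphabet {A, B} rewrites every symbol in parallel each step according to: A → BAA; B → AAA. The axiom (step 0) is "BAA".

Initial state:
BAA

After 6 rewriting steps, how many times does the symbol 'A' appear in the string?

1640

k=0  BAA
k=1  AAABAABAA
k=2  BAABAABAAAAABAABAAAAABAABAA
k=3  AAABAABAAAAABAABAAAAABAABAABAABAABAAAAABAABAAAAABAABAABAABAABAAAAABAABAAAAABAABAA
k=4  BAABAABAAAAABAABAAAAABAABAABAABAABAAAAABAABAAAAABAABAABAAB…ABAABAABAABAAAAABAABAAAAABAABAABAABAABAAAAABAABAAAAABAABAA  (len 243)
k=5  AAABAABAAAAABAABAAAAABAABAABAABAABAAAAABAABAAAAABAABAABAAB…ABAABAABAABAAAAABAABAAAAABAABAABAABAABAAAAABAABAAAAABAABAA  (len 729)
k=6  BAABAABAAAAABAABAAAAABAABAABAABAABAAAAABAABAAAAABAABAABAAB…ABAABAABAABAAAAABAABAAAAABAABAABAABAABAAAAABAABAAAAABAABAA  (len 2187)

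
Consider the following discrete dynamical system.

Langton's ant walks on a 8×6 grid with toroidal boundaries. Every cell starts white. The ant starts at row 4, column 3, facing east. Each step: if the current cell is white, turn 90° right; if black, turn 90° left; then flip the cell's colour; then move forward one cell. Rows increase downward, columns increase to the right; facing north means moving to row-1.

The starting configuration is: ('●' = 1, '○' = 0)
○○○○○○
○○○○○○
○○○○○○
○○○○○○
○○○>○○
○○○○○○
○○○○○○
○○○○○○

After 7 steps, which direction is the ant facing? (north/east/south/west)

south

gen 0: ○○○○○○
○○○○○○
○○○○○○
○○○○○○
○○○>○○
○○○○○○
○○○○○○
○○○○○○
gen 1: ○○○○○○
○○○○○○
○○○○○○
○○○○○○
○○○●○○
○○○v○○
○○○○○○
○○○○○○
gen 2: ○○○○○○
○○○○○○
○○○○○○
○○○○○○
○○○●○○
○○<●○○
○○○○○○
○○○○○○
gen 3: ○○○○○○
○○○○○○
○○○○○○
○○○○○○
○○^●○○
○○●●○○
○○○○○○
○○○○○○
gen 4: ○○○○○○
○○○○○○
○○○○○○
○○○○○○
○○●>○○
○○●●○○
○○○○○○
○○○○○○
gen 5: ○○○○○○
○○○○○○
○○○○○○
○○○^○○
○○●○○○
○○●●○○
○○○○○○
○○○○○○
gen 6: ○○○○○○
○○○○○○
○○○○○○
○○○●>○
○○●○○○
○○●●○○
○○○○○○
○○○○○○
gen 7: ○○○○○○
○○○○○○
○○○○○○
○○○●●○
○○●○v○
○○●●○○
○○○○○○
○○○○○○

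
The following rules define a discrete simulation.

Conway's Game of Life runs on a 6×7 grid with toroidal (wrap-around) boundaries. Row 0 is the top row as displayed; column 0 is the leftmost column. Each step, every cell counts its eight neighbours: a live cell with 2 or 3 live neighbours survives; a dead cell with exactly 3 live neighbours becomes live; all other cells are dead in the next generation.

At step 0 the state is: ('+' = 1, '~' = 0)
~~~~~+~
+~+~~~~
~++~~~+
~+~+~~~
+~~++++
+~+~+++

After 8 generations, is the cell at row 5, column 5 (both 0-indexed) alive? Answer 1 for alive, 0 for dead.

0

step 0: ~~~~~+~
+~+~~~~
~++~~~+
~+~+~~~
+~~++++
+~+~+++
step 1: +~~+++~
+~+~~~+
~~~+~~~
~+~+~~~
~~~~~~~
++~~~~~
step 2: ~~++++~
+++~~++
++~+~~~
~~+~~~~
+++~~~~
++~~+~+
step 3: ~~~~~~~
~~~~~+~
~~~+~~~
~~~+~~~
~~++~~+
~~~~+~+
step 4: ~~~~~+~
~~~~~~~
~~~~+~~
~~~++~~
~~++++~
~~~+~+~
step 5: ~~~~+~~
~~~~~~~
~~~++~~
~~+~~~~
~~+~~+~
~~++~++
step 6: ~~~+++~
~~~++~~
~~~+~~~
~~+~+~~
~++~+++
~~++~++
step 7: ~~~~~~+
~~+~~+~
~~+~~~~
~++~+~~
++~~~~+
++~~~~~
step 8: ++~~~~+
~~~~~~~
~~+~~~~
~~++~~~
~~~~~~+
~+~~~~~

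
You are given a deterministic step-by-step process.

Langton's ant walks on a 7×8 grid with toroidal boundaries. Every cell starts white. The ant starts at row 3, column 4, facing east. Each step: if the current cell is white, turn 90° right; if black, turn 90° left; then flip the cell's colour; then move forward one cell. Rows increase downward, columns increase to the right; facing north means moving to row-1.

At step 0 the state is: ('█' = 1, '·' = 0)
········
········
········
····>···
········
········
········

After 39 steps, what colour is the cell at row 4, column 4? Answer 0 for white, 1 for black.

t=0: ········
········
········
····>···
········
········
········
t=1: ········
········
········
····█···
····v···
········
········
t=2: ········
········
········
····█···
···<█···
········
········
t=3: ········
········
········
···^█···
···██···
········
········
t=4: ········
········
········
···█>···
···██···
········
········
t=5: ········
········
····^···
···█····
···██···
········
········
t=6: ········
········
····█>··
···█····
···██···
········
········
t=7: ········
········
····██··
···█·v··
···██···
········
········
t=8: ········
········
····██··
···█<█··
···██···
········
········
t=9: ········
········
····^█··
···███··
···██···
········
········
t=10: ········
········
···<·█··
···███··
···██···
········
········
t=11: ········
···^····
···█·█··
···███··
···██···
········
········
t=12: ········
···█>···
···█·█··
···███··
···██···
········
········
t=13: ········
···██···
···█v█··
···███··
···██···
········
········
t=14: ········
···██···
···<██··
···███··
···██···
········
········
t=15: ········
···██···
····██··
···v██··
···██···
········
········
t=16: ········
···██···
····██··
····>█··
···██···
········
········
t=17: ········
···██···
····^█··
·····█··
···██···
········
········
t=18: ········
···██···
···<·█··
·····█··
···██···
········
········
t=19: ········
···^█···
···█·█··
·····█··
···██···
········
········
t=20: ········
··<·█···
···█·█··
·····█··
···██···
········
········
t=21: ··^·····
··█·█···
···█·█··
·····█··
···██···
········
········
t=22: ··█>····
··█·█···
···█·█··
·····█··
···██···
········
········
t=23: ··██····
··█v█···
···█·█··
·····█··
···██···
········
········
t=24: ··██····
··<██···
···█·█··
·····█··
···██···
········
········
t=25: ··██····
···██···
··v█·█··
·····█··
···██···
········
········
t=26: ··██····
···██···
·<██·█··
·····█··
···██···
········
········
t=27: ··██····
·^·██···
·███·█··
·····█··
···██···
········
········
t=28: ··██····
·█>██···
·███·█··
·····█··
···██···
········
········
t=29: ··██····
·████···
·█v█·█··
·····█··
···██···
········
········
t=30: ··██····
·████···
·█·>·█··
·····█··
···██···
········
········
t=31: ··██····
·██^█···
·█···█··
·····█··
···██···
········
········
t=32: ··██····
·█<·█···
·█···█··
·····█··
···██···
········
········
t=33: ··██····
·█··█···
·█v··█··
·····█··
···██···
········
········
t=34: ··██····
·█··█···
·<█··█··
·····█··
···██···
········
········
t=35: ··██····
·█··█···
··█··█··
·v···█··
···██···
········
········
t=36: ··██····
·█··█···
··█··█··
<█···█··
···██···
········
········
t=37: ··██····
·█··█···
^·█··█··
██···█··
···██···
········
········
t=38: ··██····
·█··█···
█>█··█··
██···█··
···██···
········
········
t=39: ··██····
·█··█···
███··█··
█v···█··
···██···
········
········

1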